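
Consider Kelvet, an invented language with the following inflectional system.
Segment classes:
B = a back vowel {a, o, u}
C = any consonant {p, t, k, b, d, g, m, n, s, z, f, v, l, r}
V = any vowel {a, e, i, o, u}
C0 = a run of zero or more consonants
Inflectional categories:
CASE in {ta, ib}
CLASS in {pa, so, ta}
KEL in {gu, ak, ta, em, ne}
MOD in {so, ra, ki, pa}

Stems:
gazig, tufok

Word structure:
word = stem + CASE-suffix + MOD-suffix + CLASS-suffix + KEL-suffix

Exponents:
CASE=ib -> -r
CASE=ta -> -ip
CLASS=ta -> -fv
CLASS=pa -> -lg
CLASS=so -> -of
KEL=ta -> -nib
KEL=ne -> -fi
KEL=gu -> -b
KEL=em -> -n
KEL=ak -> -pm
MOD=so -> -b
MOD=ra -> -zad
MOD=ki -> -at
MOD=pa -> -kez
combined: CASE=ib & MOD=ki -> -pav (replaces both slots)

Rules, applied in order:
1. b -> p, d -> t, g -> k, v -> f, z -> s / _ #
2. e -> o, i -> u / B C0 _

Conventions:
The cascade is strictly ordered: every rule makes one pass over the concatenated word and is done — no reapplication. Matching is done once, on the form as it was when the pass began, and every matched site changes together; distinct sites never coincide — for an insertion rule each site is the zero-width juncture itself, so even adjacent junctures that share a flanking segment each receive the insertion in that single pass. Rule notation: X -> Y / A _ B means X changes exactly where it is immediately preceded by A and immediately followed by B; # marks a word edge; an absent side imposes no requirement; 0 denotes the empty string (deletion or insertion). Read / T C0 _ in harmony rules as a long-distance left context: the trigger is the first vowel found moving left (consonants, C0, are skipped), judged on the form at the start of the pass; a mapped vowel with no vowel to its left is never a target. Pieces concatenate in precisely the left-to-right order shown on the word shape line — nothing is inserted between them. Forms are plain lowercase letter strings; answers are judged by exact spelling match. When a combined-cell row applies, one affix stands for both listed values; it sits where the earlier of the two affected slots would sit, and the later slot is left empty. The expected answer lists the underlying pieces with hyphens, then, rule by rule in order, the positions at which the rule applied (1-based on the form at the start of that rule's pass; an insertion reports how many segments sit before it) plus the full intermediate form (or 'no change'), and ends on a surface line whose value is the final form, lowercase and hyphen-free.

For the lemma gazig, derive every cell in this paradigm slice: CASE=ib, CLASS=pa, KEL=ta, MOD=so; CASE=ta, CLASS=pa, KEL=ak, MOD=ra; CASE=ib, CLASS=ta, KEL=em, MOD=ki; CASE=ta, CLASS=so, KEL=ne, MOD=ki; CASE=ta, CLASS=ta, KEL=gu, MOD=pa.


cell CASE=ib, CLASS=pa, KEL=ta, MOD=so:
underlying: gazig-r-b-lg-nib
1. b -> p, d -> t, g -> k, v -> f, z -> s / _ #: fires at position(s) 12: gazigrblgnip
2. e -> o, i -> u / B C0 _: fires at position(s) 4: gazugrblgnip
surface: gazugrblgnip

cell CASE=ta, CLASS=pa, KEL=ak, MOD=ra:
underlying: gazig-ip-zad-lg-pm
1. b -> p, d -> t, g -> k, v -> f, z -> s / _ #: no change
2. e -> o, i -> u / B C0 _: fires at position(s) 4: gazugipzadlgpm
surface: gazugipzadlgpm

cell CASE=ib, CLASS=ta, KEL=em, MOD=ki:
underlying: gazig-pav-fv-n
1. b -> p, d -> t, g -> k, v -> f, z -> s / _ #: no change
2. e -> o, i -> u / B C0 _: fires at position(s) 4: gazugpavfvn
surface: gazugpavfvn

cell CASE=ta, CLASS=so, KEL=ne, MOD=ki:
underlying: gazig-ip-at-of-fi
1. b -> p, d -> t, g -> k, v -> f, z -> s / _ #: no change
2. e -> o, i -> u / B C0 _: fires at position(s) 4, 13: gazugipatoffu
surface: gazugipatoffu

cell CASE=ta, CLASS=ta, KEL=gu, MOD=pa:
underlying: gazig-ip-kez-fv-b
1. b -> p, d -> t, g -> k, v -> f, z -> s / _ #: fires at position(s) 13: gazigipkezfvp
2. e -> o, i -> u / B C0 _: fires at position(s) 4: gazugipkezfvp
surface: gazugipkezfvp


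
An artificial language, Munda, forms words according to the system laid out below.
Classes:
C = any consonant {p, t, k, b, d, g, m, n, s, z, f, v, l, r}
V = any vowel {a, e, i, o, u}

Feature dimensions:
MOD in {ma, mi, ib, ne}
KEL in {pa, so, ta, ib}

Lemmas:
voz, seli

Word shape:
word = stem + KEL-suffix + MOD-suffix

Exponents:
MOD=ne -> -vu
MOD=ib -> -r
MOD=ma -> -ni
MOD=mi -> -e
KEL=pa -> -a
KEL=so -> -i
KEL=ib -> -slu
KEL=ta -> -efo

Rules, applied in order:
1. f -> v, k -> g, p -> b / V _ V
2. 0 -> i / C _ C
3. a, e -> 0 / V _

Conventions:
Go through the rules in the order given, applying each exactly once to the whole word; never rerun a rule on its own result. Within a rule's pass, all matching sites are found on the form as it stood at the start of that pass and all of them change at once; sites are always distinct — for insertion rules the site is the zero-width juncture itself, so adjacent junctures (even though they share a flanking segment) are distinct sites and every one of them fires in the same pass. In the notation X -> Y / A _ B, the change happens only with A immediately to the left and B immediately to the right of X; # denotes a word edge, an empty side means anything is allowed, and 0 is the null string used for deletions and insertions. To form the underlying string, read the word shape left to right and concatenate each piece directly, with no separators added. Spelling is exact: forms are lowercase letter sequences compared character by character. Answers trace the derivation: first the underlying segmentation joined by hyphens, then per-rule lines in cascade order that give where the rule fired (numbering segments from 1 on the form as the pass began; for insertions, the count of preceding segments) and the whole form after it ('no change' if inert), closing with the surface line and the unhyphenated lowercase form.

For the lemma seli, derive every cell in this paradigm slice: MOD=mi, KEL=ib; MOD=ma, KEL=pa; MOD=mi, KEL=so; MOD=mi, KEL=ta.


cell MOD=mi, KEL=ib:
underlying: seli-slu-e
1. f -> v, k -> g, p -> b / V _ V: no change
2. 0 -> i / C _ C: inserts after position(s) 5: selisilue
3. a, e -> 0 / V _: fires at position(s) 9: selisilu
surface: selisilu

cell MOD=ma, KEL=pa:
underlying: seli-a-ni
1. f -> v, k -> g, p -> b / V _ V: no change
2. 0 -> i / C _ C: no change
3. a, e -> 0 / V _: fires at position(s) 5: selini
surface: selini

cell MOD=mi, KEL=so:
underlying: seli-i-e
1. f -> v, k -> g, p -> b / V _ V: no change
2. 0 -> i / C _ C: no change
3. a, e -> 0 / V _: fires at position(s) 6: selii
surface: selii

cell MOD=mi, KEL=ta:
underlying: seli-efo-e
1. f -> v, k -> g, p -> b / V _ V: fires at position(s) 6: selievoe
2. 0 -> i / C _ C: no change
3. a, e -> 0 / V _: fires at position(s) 5, 8: selivo
surface: selivo


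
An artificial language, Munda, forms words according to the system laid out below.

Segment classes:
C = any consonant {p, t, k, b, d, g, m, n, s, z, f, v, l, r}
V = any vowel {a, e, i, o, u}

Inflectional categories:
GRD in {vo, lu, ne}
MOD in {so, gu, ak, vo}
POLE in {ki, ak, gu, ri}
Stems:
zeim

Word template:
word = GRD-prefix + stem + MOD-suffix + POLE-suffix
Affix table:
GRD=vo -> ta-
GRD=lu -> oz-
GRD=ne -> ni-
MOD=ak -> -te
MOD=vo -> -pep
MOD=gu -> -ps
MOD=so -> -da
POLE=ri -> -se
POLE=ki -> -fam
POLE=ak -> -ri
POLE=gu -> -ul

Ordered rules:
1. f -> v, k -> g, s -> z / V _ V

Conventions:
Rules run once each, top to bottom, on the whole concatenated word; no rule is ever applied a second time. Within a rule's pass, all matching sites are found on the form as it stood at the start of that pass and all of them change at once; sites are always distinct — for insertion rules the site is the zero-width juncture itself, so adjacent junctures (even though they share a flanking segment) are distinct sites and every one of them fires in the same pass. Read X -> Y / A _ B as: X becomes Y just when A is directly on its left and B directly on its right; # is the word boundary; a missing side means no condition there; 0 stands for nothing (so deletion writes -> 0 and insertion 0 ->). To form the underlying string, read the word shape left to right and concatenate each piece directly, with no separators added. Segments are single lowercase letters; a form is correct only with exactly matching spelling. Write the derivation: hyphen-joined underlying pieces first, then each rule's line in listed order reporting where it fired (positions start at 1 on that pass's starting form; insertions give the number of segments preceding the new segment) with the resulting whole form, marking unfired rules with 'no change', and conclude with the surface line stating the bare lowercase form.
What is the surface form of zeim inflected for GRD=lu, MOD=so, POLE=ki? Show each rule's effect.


underlying: oz-zeim-da-fam
1. f -> v, k -> g, s -> z / V _ V: fires at position(s) 9: ozzeimdavam
surface: ozzeimdavam


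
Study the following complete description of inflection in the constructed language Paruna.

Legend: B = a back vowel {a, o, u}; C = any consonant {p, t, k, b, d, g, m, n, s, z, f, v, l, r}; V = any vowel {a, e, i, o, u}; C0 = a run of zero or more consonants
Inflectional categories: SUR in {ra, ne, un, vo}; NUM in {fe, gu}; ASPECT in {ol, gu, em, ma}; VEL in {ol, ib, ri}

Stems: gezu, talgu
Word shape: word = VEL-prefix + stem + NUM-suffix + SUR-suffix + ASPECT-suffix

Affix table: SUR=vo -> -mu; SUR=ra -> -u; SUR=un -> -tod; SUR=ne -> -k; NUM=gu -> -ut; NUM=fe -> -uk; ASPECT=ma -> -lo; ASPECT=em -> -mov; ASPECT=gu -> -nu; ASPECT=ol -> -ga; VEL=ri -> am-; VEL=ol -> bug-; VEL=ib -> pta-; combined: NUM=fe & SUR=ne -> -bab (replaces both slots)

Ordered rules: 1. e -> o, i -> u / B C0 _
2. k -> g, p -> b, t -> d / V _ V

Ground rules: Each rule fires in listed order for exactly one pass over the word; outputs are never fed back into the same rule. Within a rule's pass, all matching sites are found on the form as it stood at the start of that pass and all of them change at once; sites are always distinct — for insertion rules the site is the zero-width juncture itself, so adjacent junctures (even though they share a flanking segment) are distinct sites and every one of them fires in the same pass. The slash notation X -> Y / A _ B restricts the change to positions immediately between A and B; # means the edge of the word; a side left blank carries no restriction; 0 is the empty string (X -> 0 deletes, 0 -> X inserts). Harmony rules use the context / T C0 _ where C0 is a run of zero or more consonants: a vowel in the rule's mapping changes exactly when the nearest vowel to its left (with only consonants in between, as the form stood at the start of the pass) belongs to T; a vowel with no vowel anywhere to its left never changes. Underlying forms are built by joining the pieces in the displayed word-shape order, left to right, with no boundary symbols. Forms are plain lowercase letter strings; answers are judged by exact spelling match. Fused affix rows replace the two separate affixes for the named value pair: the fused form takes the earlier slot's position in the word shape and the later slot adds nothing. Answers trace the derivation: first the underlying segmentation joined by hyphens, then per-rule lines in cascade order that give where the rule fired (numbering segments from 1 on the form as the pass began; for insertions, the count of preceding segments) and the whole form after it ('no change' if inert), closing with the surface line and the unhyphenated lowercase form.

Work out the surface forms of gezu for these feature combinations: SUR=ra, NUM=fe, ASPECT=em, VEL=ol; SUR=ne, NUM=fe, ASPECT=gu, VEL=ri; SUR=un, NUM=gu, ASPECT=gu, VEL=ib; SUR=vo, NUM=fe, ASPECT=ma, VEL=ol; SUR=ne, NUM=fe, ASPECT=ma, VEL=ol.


cell SUR=ra, NUM=fe, ASPECT=em, VEL=ol:
underlying: bug-gezu-uk-u-mov
1. e -> o, i -> u / B C0 _: fires at position(s) 5: buggozuukumov
2. k -> g, p -> b, t -> d / V _ V: fires at position(s) 9: buggozuugumov
surface: buggozuugumov

cell SUR=ne, NUM=fe, ASPECT=gu, VEL=ri:
underlying: am-gezu-bab-nu
1. e -> o, i -> u / B C0 _: fires at position(s) 4: amgozubabnu
2. k -> g, p -> b, t -> d / V _ V: no change
surface: amgozubabnu

cell SUR=un, NUM=gu, ASPECT=gu, VEL=ib:
underlying: pta-gezu-ut-tod-nu
1. e -> o, i -> u / B C0 _: fires at position(s) 5: ptagozuuttodnu
2. k -> g, p -> b, t -> d / V _ V: no change
surface: ptagozuuttodnu

cell SUR=vo, NUM=fe, ASPECT=ma, VEL=ol:
underlying: bug-gezu-uk-mu-lo
1. e -> o, i -> u / B C0 _: fires at position(s) 5: buggozuukmulo
2. k -> g, p -> b, t -> d / V _ V: no change
surface: buggozuukmulo

cell SUR=ne, NUM=fe, ASPECT=ma, VEL=ol:
underlying: bug-gezu-bab-lo
1. e -> o, i -> u / B C0 _: fires at position(s) 5: buggozubablo
2. k -> g, p -> b, t -> d / V _ V: no change
surface: buggozubablo


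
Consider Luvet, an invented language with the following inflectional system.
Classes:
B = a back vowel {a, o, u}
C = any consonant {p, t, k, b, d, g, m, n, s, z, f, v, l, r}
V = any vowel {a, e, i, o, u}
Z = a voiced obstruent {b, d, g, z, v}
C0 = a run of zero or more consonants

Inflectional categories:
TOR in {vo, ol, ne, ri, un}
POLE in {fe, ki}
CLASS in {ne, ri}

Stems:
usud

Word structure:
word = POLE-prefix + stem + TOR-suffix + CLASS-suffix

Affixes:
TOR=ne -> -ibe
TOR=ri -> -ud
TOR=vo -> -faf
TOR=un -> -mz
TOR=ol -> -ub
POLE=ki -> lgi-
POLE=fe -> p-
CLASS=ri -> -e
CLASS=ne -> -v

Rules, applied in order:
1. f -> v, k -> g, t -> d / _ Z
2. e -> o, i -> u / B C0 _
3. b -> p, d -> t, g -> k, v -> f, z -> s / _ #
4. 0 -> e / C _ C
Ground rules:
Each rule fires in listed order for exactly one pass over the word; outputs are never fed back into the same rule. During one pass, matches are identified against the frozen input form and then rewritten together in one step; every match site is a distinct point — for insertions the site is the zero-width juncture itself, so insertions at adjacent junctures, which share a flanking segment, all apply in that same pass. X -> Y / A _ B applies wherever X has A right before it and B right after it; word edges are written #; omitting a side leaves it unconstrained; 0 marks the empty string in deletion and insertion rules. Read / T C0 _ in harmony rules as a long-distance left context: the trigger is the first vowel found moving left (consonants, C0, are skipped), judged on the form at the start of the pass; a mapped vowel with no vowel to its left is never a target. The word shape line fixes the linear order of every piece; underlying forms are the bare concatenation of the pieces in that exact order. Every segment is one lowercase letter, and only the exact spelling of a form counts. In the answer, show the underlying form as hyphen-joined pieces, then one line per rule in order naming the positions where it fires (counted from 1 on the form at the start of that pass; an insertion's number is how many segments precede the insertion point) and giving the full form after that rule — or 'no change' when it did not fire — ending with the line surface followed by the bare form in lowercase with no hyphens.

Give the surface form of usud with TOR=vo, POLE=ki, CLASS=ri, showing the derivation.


underlying: lgi-usud-faf-e
1. f -> v, k -> g, t -> d / _ Z: no change
2. e -> o, i -> u / B C0 _: fires at position(s) 11: lgiusudfafo
3. b -> p, d -> t, g -> k, v -> f, z -> s / _ #: no change
4. 0 -> e / C _ C: inserts after position(s) 1, 7: legiusudefafo
surface: legiusudefafo


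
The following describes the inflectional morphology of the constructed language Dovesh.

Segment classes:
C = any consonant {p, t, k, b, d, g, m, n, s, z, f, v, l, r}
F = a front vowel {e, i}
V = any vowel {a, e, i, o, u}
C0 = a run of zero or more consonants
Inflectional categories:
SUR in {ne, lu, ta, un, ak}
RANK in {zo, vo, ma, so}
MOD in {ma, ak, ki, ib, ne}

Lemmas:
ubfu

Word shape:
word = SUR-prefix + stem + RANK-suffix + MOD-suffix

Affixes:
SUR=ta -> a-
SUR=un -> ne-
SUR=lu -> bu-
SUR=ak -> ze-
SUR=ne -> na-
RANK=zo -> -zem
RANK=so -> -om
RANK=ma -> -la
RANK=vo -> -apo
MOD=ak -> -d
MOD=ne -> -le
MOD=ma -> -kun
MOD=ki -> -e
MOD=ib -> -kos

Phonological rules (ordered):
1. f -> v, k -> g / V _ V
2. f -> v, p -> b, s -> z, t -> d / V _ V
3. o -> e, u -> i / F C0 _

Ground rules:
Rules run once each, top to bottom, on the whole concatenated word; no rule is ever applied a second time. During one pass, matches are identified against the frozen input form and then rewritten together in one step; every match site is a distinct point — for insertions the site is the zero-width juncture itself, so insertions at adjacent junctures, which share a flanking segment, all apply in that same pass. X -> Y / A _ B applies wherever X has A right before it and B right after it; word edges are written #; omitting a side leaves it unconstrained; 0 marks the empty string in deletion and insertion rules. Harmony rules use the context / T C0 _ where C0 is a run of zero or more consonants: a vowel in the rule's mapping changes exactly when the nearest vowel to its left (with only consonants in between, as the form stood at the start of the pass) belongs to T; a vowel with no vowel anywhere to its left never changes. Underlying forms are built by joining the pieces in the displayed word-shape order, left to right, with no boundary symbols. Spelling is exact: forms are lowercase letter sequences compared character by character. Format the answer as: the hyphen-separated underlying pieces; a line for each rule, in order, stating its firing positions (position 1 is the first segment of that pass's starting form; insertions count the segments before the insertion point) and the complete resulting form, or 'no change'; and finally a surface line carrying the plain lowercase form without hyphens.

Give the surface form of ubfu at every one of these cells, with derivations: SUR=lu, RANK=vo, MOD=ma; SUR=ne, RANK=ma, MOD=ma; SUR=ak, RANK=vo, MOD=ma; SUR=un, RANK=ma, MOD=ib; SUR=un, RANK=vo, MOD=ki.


cell SUR=lu, RANK=vo, MOD=ma:
underlying: bu-ubfu-apo-kun
1. f -> v, k -> g / V _ V: fires at position(s) 10: buubfuapogun
2. f -> v, p -> b, s -> z, t -> d / V _ V: fires at position(s) 8: buubfuabogun
3. o -> e, u -> i / F C0 _: no change
surface: buubfuabogun

cell SUR=ne, RANK=ma, MOD=ma:
underlying: na-ubfu-la-kun
1. f -> v, k -> g / V _ V: fires at position(s) 9: naubfulagun
2. f -> v, p -> b, s -> z, t -> d / V _ V: no change
3. o -> e, u -> i / F C0 _: no change
surface: naubfulagun

cell SUR=ak, RANK=vo, MOD=ma:
underlying: ze-ubfu-apo-kun
1. f -> v, k -> g / V _ V: fires at position(s) 10: zeubfuapogun
2. f -> v, p -> b, s -> z, t -> d / V _ V: fires at position(s) 8: zeubfuabogun
3. o -> e, u -> i / F C0 _: fires at position(s) 3: zeibfuabogun
surface: zeibfuabogun

cell SUR=un, RANK=ma, MOD=ib:
underlying: ne-ubfu-la-kos
1. f -> v, k -> g / V _ V: fires at position(s) 9: neubfulagos
2. f -> v, p -> b, s -> z, t -> d / V _ V: no change
3. o -> e, u -> i / F C0 _: fires at position(s) 3: neibfulagos
surface: neibfulagos

cell SUR=un, RANK=vo, MOD=ki:
underlying: ne-ubfu-apo-e
1. f -> v, k -> g / V _ V: no change
2. f -> v, p -> b, s -> z, t -> d / V _ V: fires at position(s) 8: neubfuaboe
3. o -> e, u -> i / F C0 _: fires at position(s) 3: neibfuaboe
surface: neibfuaboe


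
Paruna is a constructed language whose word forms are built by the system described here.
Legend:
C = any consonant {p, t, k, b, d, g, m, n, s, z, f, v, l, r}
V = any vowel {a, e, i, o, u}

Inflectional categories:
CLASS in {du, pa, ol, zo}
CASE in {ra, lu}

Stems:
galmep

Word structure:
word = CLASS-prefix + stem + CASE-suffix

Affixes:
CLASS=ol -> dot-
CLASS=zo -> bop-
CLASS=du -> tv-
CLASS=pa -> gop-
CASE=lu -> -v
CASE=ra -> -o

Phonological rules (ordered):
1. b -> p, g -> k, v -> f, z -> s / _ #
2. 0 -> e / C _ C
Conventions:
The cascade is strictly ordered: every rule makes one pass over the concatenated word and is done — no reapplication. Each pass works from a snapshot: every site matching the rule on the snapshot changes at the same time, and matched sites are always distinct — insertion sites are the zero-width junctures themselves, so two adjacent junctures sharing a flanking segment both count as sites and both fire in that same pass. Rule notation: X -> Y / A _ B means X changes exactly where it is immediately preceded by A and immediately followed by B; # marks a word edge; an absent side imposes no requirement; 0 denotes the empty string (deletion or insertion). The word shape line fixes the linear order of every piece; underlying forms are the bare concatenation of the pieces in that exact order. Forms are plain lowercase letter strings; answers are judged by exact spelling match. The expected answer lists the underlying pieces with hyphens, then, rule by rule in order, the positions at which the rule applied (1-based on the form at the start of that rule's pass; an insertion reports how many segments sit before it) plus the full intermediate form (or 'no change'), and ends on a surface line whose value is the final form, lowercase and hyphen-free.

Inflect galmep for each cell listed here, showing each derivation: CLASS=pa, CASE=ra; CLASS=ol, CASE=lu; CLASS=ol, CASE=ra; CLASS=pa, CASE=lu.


cell CLASS=pa, CASE=ra:
underlying: gop-galmep-o
1. b -> p, g -> k, v -> f, z -> s / _ #: no change
2. 0 -> e / C _ C: inserts after position(s) 3, 6: gopegalemepo
surface: gopegalemepo

cell CLASS=ol, CASE=lu:
underlying: dot-galmep-v
1. b -> p, g -> k, v -> f, z -> s / _ #: fires at position(s) 10: dotgalmepf
2. 0 -> e / C _ C: inserts after position(s) 3, 6, 9: dotegalemepef
surface: dotegalemepef

cell CLASS=ol, CASE=ra:
underlying: dot-galmep-o
1. b -> p, g -> k, v -> f, z -> s / _ #: no change
2. 0 -> e / C _ C: inserts after position(s) 3, 6: dotegalemepo
surface: dotegalemepo

cell CLASS=pa, CASE=lu:
underlying: gop-galmep-v
1. b -> p, g -> k, v -> f, z -> s / _ #: fires at position(s) 10: gopgalmepf
2. 0 -> e / C _ C: inserts after position(s) 3, 6, 9: gopegalemepef
surface: gopegalemepef


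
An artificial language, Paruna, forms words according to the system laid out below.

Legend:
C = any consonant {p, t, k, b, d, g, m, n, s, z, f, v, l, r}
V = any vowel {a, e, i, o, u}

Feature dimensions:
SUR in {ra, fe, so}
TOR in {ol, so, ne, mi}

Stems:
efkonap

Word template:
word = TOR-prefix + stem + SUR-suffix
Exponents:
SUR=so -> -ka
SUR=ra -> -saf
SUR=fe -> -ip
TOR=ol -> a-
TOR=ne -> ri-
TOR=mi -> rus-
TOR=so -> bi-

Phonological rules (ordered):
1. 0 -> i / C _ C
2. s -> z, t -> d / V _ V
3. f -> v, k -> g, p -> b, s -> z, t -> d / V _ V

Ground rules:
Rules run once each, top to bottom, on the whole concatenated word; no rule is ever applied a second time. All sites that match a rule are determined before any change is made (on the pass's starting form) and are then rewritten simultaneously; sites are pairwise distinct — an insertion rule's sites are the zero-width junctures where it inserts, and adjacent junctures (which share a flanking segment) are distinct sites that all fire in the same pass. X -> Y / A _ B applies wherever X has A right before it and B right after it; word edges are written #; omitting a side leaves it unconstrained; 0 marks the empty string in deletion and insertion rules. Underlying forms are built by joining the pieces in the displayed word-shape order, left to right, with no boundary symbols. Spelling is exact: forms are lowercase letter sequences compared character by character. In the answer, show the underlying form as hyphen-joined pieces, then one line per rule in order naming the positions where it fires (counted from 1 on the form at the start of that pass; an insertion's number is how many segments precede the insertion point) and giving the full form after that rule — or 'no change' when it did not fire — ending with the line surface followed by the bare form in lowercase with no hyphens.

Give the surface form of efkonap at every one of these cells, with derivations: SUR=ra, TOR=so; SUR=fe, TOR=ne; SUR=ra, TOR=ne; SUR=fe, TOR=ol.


cell SUR=ra, TOR=so:
underlying: bi-efkonap-saf
1. 0 -> i / C _ C: inserts after position(s) 4, 9: biefikonapisaf
2. s -> z, t -> d / V _ V: fires at position(s) 12: biefikonapizaf
3. f -> v, k -> g, p -> b, s -> z, t -> d / V _ V: fires at position(s) 4, 6, 10: bievigonabizaf
surface: bievigonabizaf

cell SUR=fe, TOR=ne:
underlying: ri-efkonap-ip
1. 0 -> i / C _ C: inserts after position(s) 4: riefikonapip
2. s -> z, t -> d / V _ V: no change
3. f -> v, k -> g, p -> b, s -> z, t -> d / V _ V: fires at position(s) 4, 6, 10: rievigonabip
surface: rievigonabip

cell SUR=ra, TOR=ne:
underlying: ri-efkonap-saf
1. 0 -> i / C _ C: inserts after position(s) 4, 9: riefikonapisaf
2. s -> z, t -> d / V _ V: fires at position(s) 12: riefikonapizaf
3. f -> v, k -> g, p -> b, s -> z, t -> d / V _ V: fires at position(s) 4, 6, 10: rievigonabizaf
surface: rievigonabizaf

cell SUR=fe, TOR=ol:
underlying: a-efkonap-ip
1. 0 -> i / C _ C: inserts after position(s) 3: aefikonapip
2. s -> z, t -> d / V _ V: no change
3. f -> v, k -> g, p -> b, s -> z, t -> d / V _ V: fires at position(s) 3, 5, 9: aevigonabip
surface: aevigonabip


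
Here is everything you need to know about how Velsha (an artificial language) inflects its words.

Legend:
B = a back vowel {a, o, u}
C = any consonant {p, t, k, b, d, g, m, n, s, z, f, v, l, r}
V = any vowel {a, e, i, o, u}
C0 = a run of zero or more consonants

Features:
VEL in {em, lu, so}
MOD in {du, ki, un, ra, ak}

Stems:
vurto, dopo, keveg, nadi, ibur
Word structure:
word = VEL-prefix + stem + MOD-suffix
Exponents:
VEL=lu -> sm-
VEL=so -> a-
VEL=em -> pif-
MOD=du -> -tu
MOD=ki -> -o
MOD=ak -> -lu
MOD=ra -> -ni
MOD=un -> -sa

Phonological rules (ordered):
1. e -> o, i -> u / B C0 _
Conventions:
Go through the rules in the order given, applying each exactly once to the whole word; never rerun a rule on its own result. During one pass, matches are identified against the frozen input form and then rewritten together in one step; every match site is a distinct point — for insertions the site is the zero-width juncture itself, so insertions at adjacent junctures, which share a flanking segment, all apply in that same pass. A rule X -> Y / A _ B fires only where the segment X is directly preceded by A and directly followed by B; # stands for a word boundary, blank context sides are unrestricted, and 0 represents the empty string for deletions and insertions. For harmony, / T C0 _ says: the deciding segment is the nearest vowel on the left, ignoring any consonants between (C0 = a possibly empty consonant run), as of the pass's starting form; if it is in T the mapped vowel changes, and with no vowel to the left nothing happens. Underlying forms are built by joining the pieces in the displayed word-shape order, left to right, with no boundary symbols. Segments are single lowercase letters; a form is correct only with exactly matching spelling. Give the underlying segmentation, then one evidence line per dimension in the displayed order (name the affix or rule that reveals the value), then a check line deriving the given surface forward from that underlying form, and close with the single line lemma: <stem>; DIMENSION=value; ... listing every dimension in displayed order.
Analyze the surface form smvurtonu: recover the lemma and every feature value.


underlying: sm-vurto-ni
VEL=lu - signalled by the affix sm-
MOD=ra - signalled by the affix -ni
check: smvurtoni -> smvurtonu
lemma: vurto; VEL=lu; MOD=ra


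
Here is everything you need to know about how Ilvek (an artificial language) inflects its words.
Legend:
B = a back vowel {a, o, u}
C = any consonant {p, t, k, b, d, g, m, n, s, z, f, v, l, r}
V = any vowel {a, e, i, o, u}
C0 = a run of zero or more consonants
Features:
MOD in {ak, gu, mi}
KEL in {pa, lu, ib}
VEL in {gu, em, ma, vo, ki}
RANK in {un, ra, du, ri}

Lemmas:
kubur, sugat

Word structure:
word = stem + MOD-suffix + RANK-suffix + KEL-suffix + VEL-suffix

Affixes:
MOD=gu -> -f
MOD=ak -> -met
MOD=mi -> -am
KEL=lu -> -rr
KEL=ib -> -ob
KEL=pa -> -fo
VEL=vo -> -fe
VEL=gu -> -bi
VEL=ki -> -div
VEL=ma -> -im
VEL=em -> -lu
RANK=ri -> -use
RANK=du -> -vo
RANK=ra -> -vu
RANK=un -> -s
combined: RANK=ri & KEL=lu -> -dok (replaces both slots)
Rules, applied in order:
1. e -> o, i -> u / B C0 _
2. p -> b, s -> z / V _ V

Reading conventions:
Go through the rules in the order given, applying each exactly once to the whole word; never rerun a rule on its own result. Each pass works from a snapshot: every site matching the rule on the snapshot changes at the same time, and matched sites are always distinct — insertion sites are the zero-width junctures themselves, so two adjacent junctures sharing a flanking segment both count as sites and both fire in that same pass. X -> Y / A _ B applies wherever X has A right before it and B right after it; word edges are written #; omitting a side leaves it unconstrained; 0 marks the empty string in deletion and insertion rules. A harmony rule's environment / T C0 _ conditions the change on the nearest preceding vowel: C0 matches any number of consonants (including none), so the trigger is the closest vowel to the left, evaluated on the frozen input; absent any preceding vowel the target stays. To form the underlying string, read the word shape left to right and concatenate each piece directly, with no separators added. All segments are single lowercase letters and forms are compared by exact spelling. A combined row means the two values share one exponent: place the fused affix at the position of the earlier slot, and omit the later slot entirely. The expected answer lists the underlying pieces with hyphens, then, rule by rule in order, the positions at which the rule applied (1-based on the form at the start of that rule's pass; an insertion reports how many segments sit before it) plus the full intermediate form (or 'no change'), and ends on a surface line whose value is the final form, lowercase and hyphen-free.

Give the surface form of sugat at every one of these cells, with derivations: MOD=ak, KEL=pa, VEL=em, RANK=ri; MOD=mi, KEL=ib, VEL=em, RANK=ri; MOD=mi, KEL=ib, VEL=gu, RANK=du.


cell MOD=ak, KEL=pa, VEL=em, RANK=ri:
underlying: sugat-met-use-fo-lu
1. e -> o, i -> u / B C0 _: fires at position(s) 7, 11: sugatmotusofolu
2. p -> b, s -> z / V _ V: fires at position(s) 10: sugatmotuzofolu
surface: sugatmotuzofolu

cell MOD=mi, KEL=ib, VEL=em, RANK=ri:
underlying: sugat-am-use-ob-lu
1. e -> o, i -> u / B C0 _: fires at position(s) 10: sugatamusooblu
2. p -> b, s -> z / V _ V: fires at position(s) 9: sugatamuzooblu
surface: sugatamuzooblu

cell MOD=mi, KEL=ib, VEL=gu, RANK=du:
underlying: sugat-am-vo-ob-bi
1. e -> o, i -> u / B C0 _: fires at position(s) 13: sugatamvoobbu
2. p -> b, s -> z / V _ V: no change
surface: sugatamvoobbu


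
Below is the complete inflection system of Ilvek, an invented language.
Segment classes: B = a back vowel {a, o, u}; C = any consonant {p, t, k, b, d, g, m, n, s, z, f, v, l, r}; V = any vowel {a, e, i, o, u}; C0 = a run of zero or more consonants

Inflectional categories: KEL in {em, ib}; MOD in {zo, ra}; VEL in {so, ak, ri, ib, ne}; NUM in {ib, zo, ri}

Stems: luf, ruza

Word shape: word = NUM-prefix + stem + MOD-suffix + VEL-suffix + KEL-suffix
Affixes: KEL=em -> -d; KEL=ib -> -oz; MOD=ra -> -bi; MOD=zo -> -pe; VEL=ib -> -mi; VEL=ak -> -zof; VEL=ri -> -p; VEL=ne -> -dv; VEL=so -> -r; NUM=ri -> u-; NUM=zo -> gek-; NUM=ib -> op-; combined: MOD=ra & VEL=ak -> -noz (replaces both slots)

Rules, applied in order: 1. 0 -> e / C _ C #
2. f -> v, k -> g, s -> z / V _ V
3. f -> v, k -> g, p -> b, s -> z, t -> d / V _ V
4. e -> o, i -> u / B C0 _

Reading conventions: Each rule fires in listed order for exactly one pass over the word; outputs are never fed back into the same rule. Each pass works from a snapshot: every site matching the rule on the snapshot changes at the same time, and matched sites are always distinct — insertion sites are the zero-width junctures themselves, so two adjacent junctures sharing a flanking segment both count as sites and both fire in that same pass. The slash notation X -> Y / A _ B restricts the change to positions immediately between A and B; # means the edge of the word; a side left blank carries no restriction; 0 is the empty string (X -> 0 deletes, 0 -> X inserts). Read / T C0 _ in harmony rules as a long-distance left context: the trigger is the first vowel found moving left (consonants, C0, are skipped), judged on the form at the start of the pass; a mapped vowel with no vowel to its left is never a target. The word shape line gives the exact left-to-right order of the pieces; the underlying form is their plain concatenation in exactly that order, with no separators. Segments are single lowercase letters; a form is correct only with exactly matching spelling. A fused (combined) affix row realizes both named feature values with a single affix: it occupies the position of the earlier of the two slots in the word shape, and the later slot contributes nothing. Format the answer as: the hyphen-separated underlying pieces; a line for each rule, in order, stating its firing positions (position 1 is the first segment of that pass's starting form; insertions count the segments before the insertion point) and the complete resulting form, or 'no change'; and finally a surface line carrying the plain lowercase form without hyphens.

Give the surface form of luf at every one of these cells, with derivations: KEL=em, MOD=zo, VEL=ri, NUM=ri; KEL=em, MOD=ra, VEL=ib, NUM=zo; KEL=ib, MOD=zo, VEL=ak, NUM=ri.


cell KEL=em, MOD=zo, VEL=ri, NUM=ri:
underlying: u-luf-pe-p-d
1. 0 -> e / C _ C #: inserts after position(s) 7: ulufpeped
2. f -> v, k -> g, s -> z / V _ V: no change
3. f -> v, k -> g, p -> b, s -> z, t -> d / V _ V: fires at position(s) 7: ulufpebed
4. e -> o, i -> u / B C0 _: fires at position(s) 6: ulufpobed
surface: ulufpobed

cell KEL=em, MOD=ra, VEL=ib, NUM=zo:
underlying: gek-luf-bi-mi-d
1. 0 -> e / C _ C #: no change
2. f -> v, k -> g, s -> z / V _ V: no change
3. f -> v, k -> g, p -> b, s -> z, t -> d / V _ V: no change
4. e -> o, i -> u / B C0 _: fires at position(s) 8: geklufbumid
surface: geklufbumid

cell KEL=ib, MOD=zo, VEL=ak, NUM=ri:
underlying: u-luf-pe-zof-oz
1. 0 -> e / C _ C #: no change
2. f -> v, k -> g, s -> z / V _ V: fires at position(s) 9: ulufpezovoz
3. f -> v, k -> g, p -> b, s -> z, t -> d / V _ V: no change
4. e -> o, i -> u / B C0 _: fires at position(s) 6: ulufpozovoz
surface: ulufpozovoz


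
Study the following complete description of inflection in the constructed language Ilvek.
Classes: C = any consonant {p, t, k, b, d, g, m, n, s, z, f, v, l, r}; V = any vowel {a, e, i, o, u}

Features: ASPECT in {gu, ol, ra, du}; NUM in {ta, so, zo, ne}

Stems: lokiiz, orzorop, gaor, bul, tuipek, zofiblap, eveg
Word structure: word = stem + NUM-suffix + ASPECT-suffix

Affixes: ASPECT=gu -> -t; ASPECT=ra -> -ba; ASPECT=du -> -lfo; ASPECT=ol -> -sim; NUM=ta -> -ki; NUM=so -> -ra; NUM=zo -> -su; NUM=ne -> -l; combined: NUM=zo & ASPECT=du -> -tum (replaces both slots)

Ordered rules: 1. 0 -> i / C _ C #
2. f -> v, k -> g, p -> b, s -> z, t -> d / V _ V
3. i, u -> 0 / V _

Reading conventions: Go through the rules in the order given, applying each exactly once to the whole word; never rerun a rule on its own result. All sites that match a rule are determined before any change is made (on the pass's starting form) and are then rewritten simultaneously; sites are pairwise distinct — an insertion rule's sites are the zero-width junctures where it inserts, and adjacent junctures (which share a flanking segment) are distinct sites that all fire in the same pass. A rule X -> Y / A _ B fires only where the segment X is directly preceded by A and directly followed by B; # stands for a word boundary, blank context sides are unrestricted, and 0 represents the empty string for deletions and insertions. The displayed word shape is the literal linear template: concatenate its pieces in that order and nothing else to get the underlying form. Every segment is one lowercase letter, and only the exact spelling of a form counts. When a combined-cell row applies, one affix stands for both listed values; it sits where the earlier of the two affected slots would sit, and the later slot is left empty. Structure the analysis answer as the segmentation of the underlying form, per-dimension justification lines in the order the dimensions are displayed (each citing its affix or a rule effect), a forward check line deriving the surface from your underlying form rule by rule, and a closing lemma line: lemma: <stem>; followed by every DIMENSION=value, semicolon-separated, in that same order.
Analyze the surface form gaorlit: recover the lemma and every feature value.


underlying: gaor-l-t
ASPECT=gu - signalled by the affix -t
NUM=ne - signalled by the affix -l
check: gaorlt -> gaorlit -> gaorlit -> gaorlit
lemma: gaor; ASPECT=gu; NUM=ne


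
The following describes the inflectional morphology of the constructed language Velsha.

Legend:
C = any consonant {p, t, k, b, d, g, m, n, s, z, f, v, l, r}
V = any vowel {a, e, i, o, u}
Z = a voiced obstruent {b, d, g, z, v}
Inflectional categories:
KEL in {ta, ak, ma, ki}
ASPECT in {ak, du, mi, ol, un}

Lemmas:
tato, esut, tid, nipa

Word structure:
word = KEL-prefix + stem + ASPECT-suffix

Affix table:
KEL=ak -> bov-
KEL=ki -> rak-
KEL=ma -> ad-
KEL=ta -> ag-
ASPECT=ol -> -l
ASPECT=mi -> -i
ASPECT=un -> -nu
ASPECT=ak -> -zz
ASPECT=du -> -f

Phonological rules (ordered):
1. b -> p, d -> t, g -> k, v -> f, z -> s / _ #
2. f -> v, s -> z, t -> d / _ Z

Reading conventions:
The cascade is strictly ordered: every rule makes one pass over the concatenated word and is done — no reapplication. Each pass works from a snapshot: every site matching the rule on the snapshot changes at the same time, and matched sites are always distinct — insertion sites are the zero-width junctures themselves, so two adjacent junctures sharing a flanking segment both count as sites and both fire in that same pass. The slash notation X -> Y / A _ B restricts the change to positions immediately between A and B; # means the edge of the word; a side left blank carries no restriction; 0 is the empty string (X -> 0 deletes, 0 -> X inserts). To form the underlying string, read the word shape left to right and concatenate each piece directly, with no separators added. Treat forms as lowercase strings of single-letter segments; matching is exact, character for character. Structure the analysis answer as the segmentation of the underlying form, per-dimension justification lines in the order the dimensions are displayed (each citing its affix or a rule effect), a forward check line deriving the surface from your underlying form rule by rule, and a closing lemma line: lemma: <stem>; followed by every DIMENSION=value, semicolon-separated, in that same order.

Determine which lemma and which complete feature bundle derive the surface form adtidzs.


underlying: ad-tid-zz
KEL=ma - signalled by the affix ad-
ASPECT=ak - signalled by the affix -zz
check: adtidzz -> adtidzs -> adtidzs
lemma: tid; KEL=ma; ASPECT=ak


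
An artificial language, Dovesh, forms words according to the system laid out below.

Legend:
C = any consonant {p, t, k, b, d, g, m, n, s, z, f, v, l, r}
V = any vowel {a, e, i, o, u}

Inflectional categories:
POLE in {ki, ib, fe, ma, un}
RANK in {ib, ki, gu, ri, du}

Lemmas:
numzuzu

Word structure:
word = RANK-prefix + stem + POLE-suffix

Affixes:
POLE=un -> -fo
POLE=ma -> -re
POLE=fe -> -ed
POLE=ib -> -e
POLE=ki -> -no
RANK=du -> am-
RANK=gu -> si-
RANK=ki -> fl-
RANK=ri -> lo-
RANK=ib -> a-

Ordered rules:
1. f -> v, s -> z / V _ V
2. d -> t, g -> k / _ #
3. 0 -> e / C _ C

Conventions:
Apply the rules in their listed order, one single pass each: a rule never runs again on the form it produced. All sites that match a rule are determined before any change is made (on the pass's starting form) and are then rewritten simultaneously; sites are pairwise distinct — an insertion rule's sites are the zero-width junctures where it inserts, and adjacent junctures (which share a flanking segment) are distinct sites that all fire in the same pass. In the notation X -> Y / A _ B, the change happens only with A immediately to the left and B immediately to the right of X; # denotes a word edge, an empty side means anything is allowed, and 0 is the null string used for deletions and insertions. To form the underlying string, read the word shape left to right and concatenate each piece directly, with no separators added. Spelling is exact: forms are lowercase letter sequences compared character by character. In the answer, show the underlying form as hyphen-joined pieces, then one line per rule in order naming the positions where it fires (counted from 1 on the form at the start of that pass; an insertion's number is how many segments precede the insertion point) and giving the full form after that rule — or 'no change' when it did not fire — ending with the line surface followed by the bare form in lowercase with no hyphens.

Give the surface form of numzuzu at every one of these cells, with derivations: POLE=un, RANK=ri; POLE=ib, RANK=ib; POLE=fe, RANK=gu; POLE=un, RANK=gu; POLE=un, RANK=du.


cell POLE=un, RANK=ri:
underlying: lo-numzuzu-fo
1. f -> v, s -> z / V _ V: fires at position(s) 10: lonumzuzuvo
2. d -> t, g -> k / _ #: no change
3. 0 -> e / C _ C: inserts after position(s) 5: lonumezuzuvo
surface: lonumezuzuvo

cell POLE=ib, RANK=ib:
underlying: a-numzuzu-e
1. f -> v, s -> z / V _ V: no change
2. d -> t, g -> k / _ #: no change
3. 0 -> e / C _ C: inserts after position(s) 4: anumezuzue
surface: anumezuzue

cell POLE=fe, RANK=gu:
underlying: si-numzuzu-ed
1. f -> v, s -> z / V _ V: no change
2. d -> t, g -> k / _ #: fires at position(s) 11: sinumzuzuet
3. 0 -> e / C _ C: inserts after position(s) 5: sinumezuzuet
surface: sinumezuzuet

cell POLE=un, RANK=gu:
underlying: si-numzuzu-fo
1. f -> v, s -> z / V _ V: fires at position(s) 10: sinumzuzuvo
2. d -> t, g -> k / _ #: no change
3. 0 -> e / C _ C: inserts after position(s) 5: sinumezuzuvo
surface: sinumezuzuvo

cell POLE=un, RANK=du:
underlying: am-numzuzu-fo
1. f -> v, s -> z / V _ V: fires at position(s) 10: amnumzuzuvo
2. d -> t, g -> k / _ #: no change
3. 0 -> e / C _ C: inserts after position(s) 2, 5: amenumezuzuvo
surface: amenumezuzuvo
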